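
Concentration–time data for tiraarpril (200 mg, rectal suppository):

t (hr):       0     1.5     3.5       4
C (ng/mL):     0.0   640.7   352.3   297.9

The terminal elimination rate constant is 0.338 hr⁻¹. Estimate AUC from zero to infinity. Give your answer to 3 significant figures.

Trapezoidal AUC_0→4:
  [0→1.5]: (0.0+640.7)/2 × 1.5 = 480.525
  [1.5→3.5]: (640.7+352.3)/2 × 2 = 993.0
  [3.5→4]: (352.3+297.9)/2 × 0.5 = 162.55
  Sum = 1636.075 ng/mL·hr
Extrapolated tail: C_last / k_e = 297.9 / 0.338 = 881.361
AUC_0→∞ = 1636.075 + 881.361 = 2517.436 ng/mL·hr

AUC = 2520 ng/mL·hr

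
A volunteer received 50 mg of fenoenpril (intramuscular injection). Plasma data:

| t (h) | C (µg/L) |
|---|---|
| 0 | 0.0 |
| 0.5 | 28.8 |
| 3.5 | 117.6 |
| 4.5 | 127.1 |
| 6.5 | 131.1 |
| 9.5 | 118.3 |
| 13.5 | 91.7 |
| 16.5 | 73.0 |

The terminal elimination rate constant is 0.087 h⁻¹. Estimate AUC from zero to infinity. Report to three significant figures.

AUC = 2490 µg/L·h

Trapezoidal AUC_0→16.5:
  [0→0.5]: (0.0+28.8)/2 × 0.5 = 7.2
  [0.5→3.5]: (28.8+117.6)/2 × 3 = 219.6
  [3.5→4.5]: (117.6+127.1)/2 × 1 = 122.35
  [4.5→6.5]: (127.1+131.1)/2 × 2 = 258.2
  [6.5→9.5]: (131.1+118.3)/2 × 3 = 374.1
  [9.5→13.5]: (118.3+91.7)/2 × 4 = 420.0
  [13.5→16.5]: (91.7+73.0)/2 × 3 = 247.05
  Sum = 1648.5 µg/L·h
Extrapolated tail: C_last / k_e = 73.0 / 0.087 = 839.080
AUC_0→∞ = 1648.5 + 839.080 = 2487.58 µg/L·h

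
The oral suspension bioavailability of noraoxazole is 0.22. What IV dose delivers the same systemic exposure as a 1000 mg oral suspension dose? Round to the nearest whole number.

D_iv = 220 mg

Systemic exposure from an extravascular dose = F × D_ev, so the equivalent IV dose is F × D_ev.
D_iv = F × D_ev = 0.22 × 1000 = 220 mg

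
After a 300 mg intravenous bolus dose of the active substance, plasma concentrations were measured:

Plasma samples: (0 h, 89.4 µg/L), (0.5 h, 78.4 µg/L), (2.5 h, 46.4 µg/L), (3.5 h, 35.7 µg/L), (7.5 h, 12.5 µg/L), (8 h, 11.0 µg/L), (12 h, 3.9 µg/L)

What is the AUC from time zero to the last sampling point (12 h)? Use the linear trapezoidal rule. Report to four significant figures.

AUC = 339.9 µg/L·h

Trapezoidal AUC_0→12:
  [0→0.5]: (89.4+78.4)/2 × 0.5 = 41.95
  [0.5→2.5]: (78.4+46.4)/2 × 2 = 124.8
  [2.5→3.5]: (46.4+35.7)/2 × 1 = 41.05
  [3.5→7.5]: (35.7+12.5)/2 × 4 = 96.4
  [7.5→8]: (12.5+11.0)/2 × 0.5 = 5.875
  [8→12]: (11.0+3.9)/2 × 4 = 29.8
  Sum = 339.875 µg/L·h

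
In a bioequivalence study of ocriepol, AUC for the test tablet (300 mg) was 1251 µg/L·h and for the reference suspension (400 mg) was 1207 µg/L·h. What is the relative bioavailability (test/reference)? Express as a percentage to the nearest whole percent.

F_rel = 138%

F_rel = (AUC_test/D_test) / (AUC_ref/D_ref)
      = (1251/300) / (1207/400)
      = 4.17 / 3.0175 = 1.3819 = 138.19%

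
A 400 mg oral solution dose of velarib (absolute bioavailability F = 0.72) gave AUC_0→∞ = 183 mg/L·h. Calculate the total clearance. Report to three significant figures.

CL = F × Dose / AUC_0→∞
   = 0.72 × 400 / 183 = 1.57377 L/h

CL = 1.57 L/h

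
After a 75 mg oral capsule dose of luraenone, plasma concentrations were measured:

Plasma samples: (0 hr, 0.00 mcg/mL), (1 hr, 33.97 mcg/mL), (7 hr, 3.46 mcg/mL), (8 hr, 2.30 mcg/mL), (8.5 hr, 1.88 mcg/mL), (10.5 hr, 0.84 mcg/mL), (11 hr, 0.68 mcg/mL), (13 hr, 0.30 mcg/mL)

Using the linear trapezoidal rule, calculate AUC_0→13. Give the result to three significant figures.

Trapezoidal AUC_0→13:
  [0→1]: (0.00+33.97)/2 × 1 = 16.985
  [1→7]: (33.97+3.46)/2 × 6 = 112.29
  [7→8]: (3.46+2.30)/2 × 1 = 2.88
  [8→8.5]: (2.30+1.88)/2 × 0.5 = 1.045
  [8.5→10.5]: (1.88+0.84)/2 × 2 = 2.72
  [10.5→11]: (0.84+0.68)/2 × 0.5 = 0.38
  [11→13]: (0.68+0.30)/2 × 2 = 0.98
  Sum = 137.28 mcg/mL·hr

AUC = 137 mcg/mL·hr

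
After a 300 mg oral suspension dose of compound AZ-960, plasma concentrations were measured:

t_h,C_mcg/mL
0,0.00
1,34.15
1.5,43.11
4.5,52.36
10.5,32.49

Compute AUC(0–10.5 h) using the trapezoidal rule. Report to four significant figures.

AUC = 434.1 mcg/mL·h

Trapezoidal AUC_0→10.5:
  [0→1]: (0.00+34.15)/2 × 1 = 17.075
  [1→1.5]: (34.15+43.11)/2 × 0.5 = 19.315
  [1.5→4.5]: (43.11+52.36)/2 × 3 = 143.205
  [4.5→10.5]: (52.36+32.49)/2 × 6 = 254.55
  Sum = 434.145 mcg/mL·h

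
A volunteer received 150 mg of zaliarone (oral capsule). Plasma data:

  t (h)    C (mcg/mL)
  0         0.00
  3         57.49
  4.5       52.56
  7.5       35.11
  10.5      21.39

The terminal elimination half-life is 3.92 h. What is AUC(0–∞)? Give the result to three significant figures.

Trapezoidal AUC_0→10.5:
  [0→3]: (0.00+57.49)/2 × 3 = 86.235
  [3→4.5]: (57.49+52.56)/2 × 1.5 = 82.5375
  [4.5→7.5]: (52.56+35.11)/2 × 3 = 131.505
  [7.5→10.5]: (35.11+21.39)/2 × 3 = 84.75
  Sum = 385.0275 mcg/mL·h
k_e = ln2 / t½ = 0.693147 / 3.92 = 0.1768 h^-1
Extrapolated tail: C_last / k_e = 21.39 / 0.1768 = 120.984
AUC_0→∞ = 385.0275 + 120.984 = 506.0115 mcg/mL·h

AUC = 506 mcg/mL·h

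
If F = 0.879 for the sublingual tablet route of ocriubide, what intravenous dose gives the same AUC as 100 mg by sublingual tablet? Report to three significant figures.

D_iv = 87.9 mg

Systemic exposure from an extravascular dose = F × D_ev, so the equivalent IV dose is F × D_ev.
D_iv = F × D_ev = 0.879 × 100 = 87.9 mg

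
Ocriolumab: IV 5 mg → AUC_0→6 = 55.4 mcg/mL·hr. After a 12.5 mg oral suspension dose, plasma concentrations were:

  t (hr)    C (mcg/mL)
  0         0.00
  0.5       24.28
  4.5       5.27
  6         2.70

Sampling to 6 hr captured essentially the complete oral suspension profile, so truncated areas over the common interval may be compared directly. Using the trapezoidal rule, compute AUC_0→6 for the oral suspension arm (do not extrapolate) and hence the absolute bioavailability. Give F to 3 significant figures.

F = 0.514

Trapezoidal AUC_0→6 (oral suspension):
  [0→0.5]: (0.00+24.28)/2 × 0.5 = 6.07
  [0.5→4.5]: (24.28+5.27)/2 × 4 = 59.1
  [4.5→6]: (5.27+2.70)/2 × 1.5 = 5.9775
  Sum = 71.1475 mcg/mL·hr
F = (AUC_ev/D_ev)/(AUC_iv/D_iv) = (71.1475/12.5)/(55.4/5) = 5.6918/11.08 = 0.5137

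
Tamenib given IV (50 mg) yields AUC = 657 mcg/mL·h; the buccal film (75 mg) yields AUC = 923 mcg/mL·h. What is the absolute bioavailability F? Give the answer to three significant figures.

F = 0.937

F = (AUC_ev / D_ev) / (AUC_iv / D_iv)
  = (923/75) / (657/50)
  = 12.3067 / 13.14 = 0.9366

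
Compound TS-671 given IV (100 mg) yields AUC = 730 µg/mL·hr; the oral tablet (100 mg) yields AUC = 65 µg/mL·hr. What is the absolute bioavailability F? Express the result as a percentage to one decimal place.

F = 8.9%

F = (AUC_ev / D_ev) / (AUC_iv / D_iv)
  = (65/100) / (730/100)
  = 0.65 / 7.3 = 0.0890
  = 8.90%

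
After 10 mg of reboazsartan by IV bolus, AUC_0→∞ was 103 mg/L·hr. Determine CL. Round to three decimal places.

CL = Dose_iv / AUC_0→∞
   = 10 / 103 = 0.0970874 L/hr

CL = 0.097 L/hr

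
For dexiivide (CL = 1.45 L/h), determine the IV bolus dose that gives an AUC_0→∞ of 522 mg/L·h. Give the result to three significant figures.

Dose = 757 mg

Dose_iv = CL × AUC_0→∞
     = 1.45 × 522 = 756.9 mg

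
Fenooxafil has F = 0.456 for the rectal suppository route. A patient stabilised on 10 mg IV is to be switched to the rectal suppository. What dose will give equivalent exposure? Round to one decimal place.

D_rectal = 21.9 mg

For equal systemic exposure: F × D_ev = D_iv
D_ev = D_iv / F = 10 / 0.456 = 21.9298 mg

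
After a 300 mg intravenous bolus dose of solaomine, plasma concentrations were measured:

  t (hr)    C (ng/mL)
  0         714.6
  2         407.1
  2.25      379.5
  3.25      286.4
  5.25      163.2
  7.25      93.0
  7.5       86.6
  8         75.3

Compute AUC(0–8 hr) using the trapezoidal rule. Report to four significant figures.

AUC = 2322 ng/mL·hr

Trapezoidal AUC_0→8:
  [0→2]: (714.6+407.1)/2 × 2 = 1121.7
  [2→2.25]: (407.1+379.5)/2 × 0.25 = 98.325
  [2.25→3.25]: (379.5+286.4)/2 × 1 = 332.95
  [3.25→5.25]: (286.4+163.2)/2 × 2 = 449.6
  [5.25→7.25]: (163.2+93.0)/2 × 2 = 256.2
  [7.25→7.5]: (93.0+86.6)/2 × 0.25 = 22.45
  [7.5→8]: (86.6+75.3)/2 × 0.5 = 40.475
  Sum = 2321.7 ng/mL·hr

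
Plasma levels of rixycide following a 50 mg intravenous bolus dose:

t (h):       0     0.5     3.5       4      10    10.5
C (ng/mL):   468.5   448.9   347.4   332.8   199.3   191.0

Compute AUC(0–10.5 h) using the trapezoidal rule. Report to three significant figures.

Trapezoidal AUC_0→10.5:
  [0→0.5]: (468.5+448.9)/2 × 0.5 = 229.35
  [0.5→3.5]: (448.9+347.4)/2 × 3 = 1194.45
  [3.5→4]: (347.4+332.8)/2 × 0.5 = 170.05
  [4→10]: (332.8+199.3)/2 × 6 = 1596.3
  [10→10.5]: (199.3+191.0)/2 × 0.5 = 97.575
  Sum = 3287.725 ng/mL·h

AUC = 3290 ng/mL·h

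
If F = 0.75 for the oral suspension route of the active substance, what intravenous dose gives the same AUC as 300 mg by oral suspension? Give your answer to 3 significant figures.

Systemic exposure from an extravascular dose = F × D_ev, so the equivalent IV dose is F × D_ev.
D_iv = F × D_ev = 0.75 × 300 = 225 mg

D_iv = 225 mg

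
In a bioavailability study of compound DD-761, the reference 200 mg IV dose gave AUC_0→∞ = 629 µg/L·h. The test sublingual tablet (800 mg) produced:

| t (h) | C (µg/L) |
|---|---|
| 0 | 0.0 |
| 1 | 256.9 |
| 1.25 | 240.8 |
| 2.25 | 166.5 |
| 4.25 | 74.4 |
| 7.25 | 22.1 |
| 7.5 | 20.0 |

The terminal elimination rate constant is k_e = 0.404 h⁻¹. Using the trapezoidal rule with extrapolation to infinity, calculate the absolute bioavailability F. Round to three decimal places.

F = 0.332

Trapezoidal AUC_0→7.5 (sublingual tablet):
  [0→1]: (0.0+256.9)/2 × 1 = 128.45
  [1→1.25]: (256.9+240.8)/2 × 0.25 = 62.2125
  [1.25→2.25]: (240.8+166.5)/2 × 1 = 203.65
  [2.25→4.25]: (166.5+74.4)/2 × 2 = 240.9
  [4.25→7.25]: (74.4+22.1)/2 × 3 = 144.75
  [7.25→7.5]: (22.1+20.0)/2 × 0.25 = 5.2625
  Sum = 785.225 µg/L·h
Tail: C_last/k_e = 20.0/0.404 = 49.505
AUC_0→∞ (sublingual tablet) = 785.225 + 49.505 = 834.73 µg/L·h
F = (AUC_ev/D_ev)/(AUC_iv/D_iv) = (834.73/800)/(629/200) = 1.0434125/3.145 = 0.3318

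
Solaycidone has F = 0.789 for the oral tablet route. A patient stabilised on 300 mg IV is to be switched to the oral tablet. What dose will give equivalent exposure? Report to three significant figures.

For equal systemic exposure: F × D_ev = D_iv
D_ev = D_iv / F = 300 / 0.789 = 380.228 mg

D_oral = 380 mg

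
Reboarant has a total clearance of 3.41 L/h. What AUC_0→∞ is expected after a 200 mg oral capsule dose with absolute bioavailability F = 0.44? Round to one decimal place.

AUC = 25.8 mg/L·h

AUC_0→∞ = F × Dose / CL
        = 0.44 × 200 / 3.41 = 25.8065 mg/L·h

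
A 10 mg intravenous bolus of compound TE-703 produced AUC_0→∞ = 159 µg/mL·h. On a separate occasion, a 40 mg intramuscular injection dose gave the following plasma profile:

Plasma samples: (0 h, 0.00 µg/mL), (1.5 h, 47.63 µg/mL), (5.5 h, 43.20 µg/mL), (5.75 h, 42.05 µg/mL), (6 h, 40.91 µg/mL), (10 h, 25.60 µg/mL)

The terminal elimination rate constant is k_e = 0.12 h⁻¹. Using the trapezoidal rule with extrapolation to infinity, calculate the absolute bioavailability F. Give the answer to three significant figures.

Trapezoidal AUC_0→10 (intramuscular injection):
  [0→1.5]: (0.00+47.63)/2 × 1.5 = 35.7225
  [1.5→5.5]: (47.63+43.20)/2 × 4 = 181.66
  [5.5→5.75]: (43.20+42.05)/2 × 0.25 = 10.65625
  [5.75→6]: (42.05+40.91)/2 × 0.25 = 10.37
  [6→10]: (40.91+25.60)/2 × 4 = 133.02
  Sum = 371.42875 µg/mL·h
Tail: C_last/k_e = 25.60/0.12 = 213.333
AUC_0→∞ (intramuscular injection) = 371.42875 + 213.333 = 584.76175 µg/mL·h
F = (AUC_ev/D_ev)/(AUC_iv/D_iv) = (584.76175/40)/(159/10) = 14.619/15.9 = 0.9194

F = 0.919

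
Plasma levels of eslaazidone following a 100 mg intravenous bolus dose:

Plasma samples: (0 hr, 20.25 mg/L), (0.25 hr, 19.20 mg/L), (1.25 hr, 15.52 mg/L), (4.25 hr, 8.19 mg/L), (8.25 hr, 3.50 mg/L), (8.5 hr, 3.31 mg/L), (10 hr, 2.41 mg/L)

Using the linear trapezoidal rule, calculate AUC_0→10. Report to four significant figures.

Trapezoidal AUC_0→10:
  [0→0.25]: (20.25+19.20)/2 × 0.25 = 4.93125
  [0.25→1.25]: (19.20+15.52)/2 × 1 = 17.36
  [1.25→4.25]: (15.52+8.19)/2 × 3 = 35.565
  [4.25→8.25]: (8.19+3.50)/2 × 4 = 23.38
  [8.25→8.5]: (3.50+3.31)/2 × 0.25 = 0.85125
  [8.5→10]: (3.31+2.41)/2 × 1.5 = 4.29
  Sum = 86.3775 mg/L·hr

AUC = 86.38 mg/L·hr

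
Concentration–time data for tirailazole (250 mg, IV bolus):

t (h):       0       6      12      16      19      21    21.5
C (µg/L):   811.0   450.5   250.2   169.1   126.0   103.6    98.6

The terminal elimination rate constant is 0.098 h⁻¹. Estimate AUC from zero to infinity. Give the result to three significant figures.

Trapezoidal AUC_0→21.5:
  [0→6]: (811.0+450.5)/2 × 6 = 3784.5
  [6→12]: (450.5+250.2)/2 × 6 = 2102.1
  [12→16]: (250.2+169.1)/2 × 4 = 838.6
  [16→19]: (169.1+126.0)/2 × 3 = 442.65
  [19→21]: (126.0+103.6)/2 × 2 = 229.6
  [21→21.5]: (103.6+98.6)/2 × 0.5 = 50.55
  Sum = 7448.0 µg/L·h
Extrapolated tail: C_last / k_e = 98.6 / 0.098 = 1006.122
AUC_0→∞ = 7448.0 + 1006.122 = 8454.122 µg/L·h

AUC = 8450 µg/L·h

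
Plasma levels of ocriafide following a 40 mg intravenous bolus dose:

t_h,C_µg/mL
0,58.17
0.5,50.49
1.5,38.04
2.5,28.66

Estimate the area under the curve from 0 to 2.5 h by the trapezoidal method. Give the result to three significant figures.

AUC = 105 µg/mL·h

Trapezoidal AUC_0→2.5:
  [0→0.5]: (58.17+50.49)/2 × 0.5 = 27.165
  [0.5→1.5]: (50.49+38.04)/2 × 1 = 44.265
  [1.5→2.5]: (38.04+28.66)/2 × 1 = 33.35
  Sum = 104.78 µg/mL·h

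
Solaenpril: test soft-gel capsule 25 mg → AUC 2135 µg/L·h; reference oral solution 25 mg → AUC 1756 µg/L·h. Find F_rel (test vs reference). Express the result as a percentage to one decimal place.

F_rel = (AUC_test/D_test) / (AUC_ref/D_ref)
      = (2135/25) / (1756/25)
      = 85.4 / 70.24 = 1.2158 = 121.58%

F_rel = 121.6%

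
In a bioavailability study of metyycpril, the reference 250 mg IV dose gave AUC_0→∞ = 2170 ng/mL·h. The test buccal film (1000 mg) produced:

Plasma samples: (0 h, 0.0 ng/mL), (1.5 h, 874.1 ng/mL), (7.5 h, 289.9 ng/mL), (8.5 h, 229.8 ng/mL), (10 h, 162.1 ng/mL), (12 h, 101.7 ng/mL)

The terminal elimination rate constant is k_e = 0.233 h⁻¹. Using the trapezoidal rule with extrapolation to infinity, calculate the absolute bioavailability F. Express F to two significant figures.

Trapezoidal AUC_0→12 (buccal film):
  [0→1.5]: (0.0+874.1)/2 × 1.5 = 655.575
  [1.5→7.5]: (874.1+289.9)/2 × 6 = 3492.0
  [7.5→8.5]: (289.9+229.8)/2 × 1 = 259.85
  [8.5→10]: (229.8+162.1)/2 × 1.5 = 293.925
  [10→12]: (162.1+101.7)/2 × 2 = 263.8
  Sum = 4965.15 ng/mL·h
Tail: C_last/k_e = 101.7/0.233 = 436.481
AUC_0→∞ (buccal film) = 4965.15 + 436.481 = 5401.631 ng/mL·h
F = (AUC_ev/D_ev)/(AUC_iv/D_iv) = (5401.631/1000)/(2170/250) = 5.401631/8.68 = 0.6223

F = 0.62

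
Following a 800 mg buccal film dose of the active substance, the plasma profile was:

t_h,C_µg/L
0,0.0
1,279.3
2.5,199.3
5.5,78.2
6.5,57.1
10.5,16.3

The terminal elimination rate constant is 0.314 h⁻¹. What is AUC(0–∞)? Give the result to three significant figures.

AUC = 1180 µg/L·h

Trapezoidal AUC_0→10.5:
  [0→1]: (0.0+279.3)/2 × 1 = 139.65
  [1→2.5]: (279.3+199.3)/2 × 1.5 = 358.95
  [2.5→5.5]: (199.3+78.2)/2 × 3 = 416.25
  [5.5→6.5]: (78.2+57.1)/2 × 1 = 67.65
  [6.5→10.5]: (57.1+16.3)/2 × 4 = 146.8
  Sum = 1129.3 µg/L·h
Extrapolated tail: C_last / k_e = 16.3 / 0.314 = 51.911
AUC_0→∞ = 1129.3 + 51.911 = 1181.211 µg/L·h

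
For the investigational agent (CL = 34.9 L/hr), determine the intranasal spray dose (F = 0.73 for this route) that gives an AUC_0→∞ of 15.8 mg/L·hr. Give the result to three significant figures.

Dose = 755 mg

Dose = CL × AUC_0→∞ / F
     = 34.9 × 15.8 / 0.73 = 755.37 mg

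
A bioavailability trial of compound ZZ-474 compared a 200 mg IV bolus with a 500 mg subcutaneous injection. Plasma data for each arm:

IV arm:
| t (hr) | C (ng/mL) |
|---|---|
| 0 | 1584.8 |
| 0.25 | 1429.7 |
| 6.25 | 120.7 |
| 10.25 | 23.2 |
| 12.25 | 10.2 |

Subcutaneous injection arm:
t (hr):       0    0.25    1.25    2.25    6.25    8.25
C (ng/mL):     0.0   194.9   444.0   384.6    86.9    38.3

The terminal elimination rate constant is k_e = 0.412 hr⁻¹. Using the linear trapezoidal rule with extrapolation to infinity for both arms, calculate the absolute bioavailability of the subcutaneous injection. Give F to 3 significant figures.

Trapezoidal AUC_0→12.25 (IV):
  [0→0.25]: (1584.8+1429.7)/2 × 0.25 = 376.8125
  [0.25→6.25]: (1429.7+120.7)/2 × 6 = 4651.2
  [6.25→10.25]: (120.7+23.2)/2 × 4 = 287.8
  [10.25→12.25]: (23.2+10.2)/2 × 2 = 33.4
  Sum = 5349.2125 ng/mL·hr
IV tail: 10.2/0.412 = 24.757; AUC_iv,0→∞ = 5349.2125 + 24.757 = 5373.9695 ng/mL·hr
Trapezoidal AUC_0→8.25 (subcutaneous injection):
  [0→0.25]: (0.0+194.9)/2 × 0.25 = 24.3625
  [0.25→1.25]: (194.9+444.0)/2 × 1 = 319.45
  [1.25→2.25]: (444.0+384.6)/2 × 1 = 414.3
  [2.25→6.25]: (384.6+86.9)/2 × 4 = 943.0
  [6.25→8.25]: (86.9+38.3)/2 × 2 = 125.2
  Sum = 1826.3125 ng/mL·hr
subcutaneous injection tail: 38.3/0.412 = 92.961; AUC_ev,0→∞ = 1826.3125 + 92.961 = 1919.2735 ng/mL·hr
F = (AUC_ev/D_ev)/(AUC_iv/D_iv) = (1919.2735/500)/(5373.9695/200) = 3.838547/26.8698 = 0.1429

F = 0.143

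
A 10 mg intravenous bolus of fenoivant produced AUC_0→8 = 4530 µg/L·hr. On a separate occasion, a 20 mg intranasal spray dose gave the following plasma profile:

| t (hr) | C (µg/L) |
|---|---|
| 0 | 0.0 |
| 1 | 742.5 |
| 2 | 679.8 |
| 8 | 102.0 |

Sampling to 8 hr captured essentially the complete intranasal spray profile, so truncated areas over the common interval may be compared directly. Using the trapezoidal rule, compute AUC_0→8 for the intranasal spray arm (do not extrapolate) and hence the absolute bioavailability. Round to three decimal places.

F = 0.378

Trapezoidal AUC_0→8 (intranasal spray):
  [0→1]: (0.0+742.5)/2 × 1 = 371.25
  [1→2]: (742.5+679.8)/2 × 1 = 711.15
  [2→8]: (679.8+102.0)/2 × 6 = 2345.4
  Sum = 3427.8 µg/L·hr
F = (AUC_ev/D_ev)/(AUC_iv/D_iv) = (3427.8/20)/(4530/10) = 171.39/453 = 0.3783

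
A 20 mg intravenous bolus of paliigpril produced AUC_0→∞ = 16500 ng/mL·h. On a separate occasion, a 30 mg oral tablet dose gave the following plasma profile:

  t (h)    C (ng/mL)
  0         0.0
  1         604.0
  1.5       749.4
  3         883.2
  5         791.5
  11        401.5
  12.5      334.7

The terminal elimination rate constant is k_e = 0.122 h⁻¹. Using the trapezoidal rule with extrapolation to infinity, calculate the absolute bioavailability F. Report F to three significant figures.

Trapezoidal AUC_0→12.5 (oral tablet):
  [0→1]: (0.0+604.0)/2 × 1 = 302.0
  [1→1.5]: (604.0+749.4)/2 × 0.5 = 338.35
  [1.5→3]: (749.4+883.2)/2 × 1.5 = 1224.45
  [3→5]: (883.2+791.5)/2 × 2 = 1674.7
  [5→11]: (791.5+401.5)/2 × 6 = 3579.0
  [11→12.5]: (401.5+334.7)/2 × 1.5 = 552.15
  Sum = 7670.65 ng/mL·h
Tail: C_last/k_e = 334.7/0.122 = 2743.443
AUC_0→∞ (oral tablet) = 7670.65 + 2743.443 = 10414.093 ng/mL·h
F = (AUC_ev/D_ev)/(AUC_iv/D_iv) = (10414.093/30)/(16500/20) = 347.136/825 = 0.4208

F = 0.421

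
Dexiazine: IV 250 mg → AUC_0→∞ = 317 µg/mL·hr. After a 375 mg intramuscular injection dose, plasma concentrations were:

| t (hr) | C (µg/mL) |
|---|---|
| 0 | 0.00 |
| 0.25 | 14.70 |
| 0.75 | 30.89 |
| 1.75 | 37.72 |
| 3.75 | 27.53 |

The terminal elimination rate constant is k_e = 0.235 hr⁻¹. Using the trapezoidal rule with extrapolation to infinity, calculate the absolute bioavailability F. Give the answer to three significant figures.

Trapezoidal AUC_0→3.75 (intramuscular injection):
  [0→0.25]: (0.00+14.70)/2 × 0.25 = 1.8375
  [0.25→0.75]: (14.70+30.89)/2 × 0.5 = 11.3975
  [0.75→1.75]: (30.89+37.72)/2 × 1 = 34.305
  [1.75→3.75]: (37.72+27.53)/2 × 2 = 65.25
  Sum = 112.79 µg/mL·hr
Tail: C_last/k_e = 27.53/0.235 = 117.149
AUC_0→∞ (intramuscular injection) = 112.79 + 117.149 = 229.939 µg/mL·hr
F = (AUC_ev/D_ev)/(AUC_iv/D_iv) = (229.939/375)/(317/250) = 0.613171/1.268 = 0.4836

F = 0.484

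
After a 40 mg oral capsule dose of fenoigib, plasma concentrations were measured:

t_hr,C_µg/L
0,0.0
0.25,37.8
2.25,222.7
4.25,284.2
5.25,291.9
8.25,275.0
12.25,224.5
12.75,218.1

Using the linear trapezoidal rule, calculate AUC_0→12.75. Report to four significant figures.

Trapezoidal AUC_0→12.75:
  [0→0.25]: (0.0+37.8)/2 × 0.25 = 4.725
  [0.25→2.25]: (37.8+222.7)/2 × 2 = 260.5
  [2.25→4.25]: (222.7+284.2)/2 × 2 = 506.9
  [4.25→5.25]: (284.2+291.9)/2 × 1 = 288.05
  [5.25→8.25]: (291.9+275.0)/2 × 3 = 850.35
  [8.25→12.25]: (275.0+224.5)/2 × 4 = 999.0
  [12.25→12.75]: (224.5+218.1)/2 × 0.5 = 110.65
  Sum = 3020.175 µg/L·hr

AUC = 3020 µg/L·hr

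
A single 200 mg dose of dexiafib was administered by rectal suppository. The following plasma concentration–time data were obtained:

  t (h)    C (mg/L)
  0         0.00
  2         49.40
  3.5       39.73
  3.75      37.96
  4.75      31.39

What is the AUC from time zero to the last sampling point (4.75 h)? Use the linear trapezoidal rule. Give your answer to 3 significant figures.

Trapezoidal AUC_0→4.75:
  [0→2]: (0.00+49.40)/2 × 2 = 49.4
  [2→3.5]: (49.40+39.73)/2 × 1.5 = 66.8475
  [3.5→3.75]: (39.73+37.96)/2 × 0.25 = 9.71125
  [3.75→4.75]: (37.96+31.39)/2 × 1 = 34.675
  Sum = 160.63375 mg/L·h

AUC = 161 mg/L·h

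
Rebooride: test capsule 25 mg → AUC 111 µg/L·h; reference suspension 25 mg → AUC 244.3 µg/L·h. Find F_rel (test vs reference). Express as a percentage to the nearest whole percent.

F_rel = (AUC_test/D_test) / (AUC_ref/D_ref)
      = (111/25) / (244.3/25)
      = 4.44 / 9.772 = 0.4544 = 45.44%

F_rel = 45%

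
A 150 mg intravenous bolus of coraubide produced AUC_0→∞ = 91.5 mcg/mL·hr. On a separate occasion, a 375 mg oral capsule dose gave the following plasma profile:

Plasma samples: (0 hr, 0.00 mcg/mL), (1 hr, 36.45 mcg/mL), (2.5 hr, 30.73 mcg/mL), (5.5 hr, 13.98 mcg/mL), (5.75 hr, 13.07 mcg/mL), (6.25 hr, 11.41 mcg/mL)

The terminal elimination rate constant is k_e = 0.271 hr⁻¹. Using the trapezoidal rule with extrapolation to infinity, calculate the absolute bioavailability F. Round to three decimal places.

F = 0.819

Trapezoidal AUC_0→6.25 (oral capsule):
  [0→1]: (0.00+36.45)/2 × 1 = 18.225
  [1→2.5]: (36.45+30.73)/2 × 1.5 = 50.385
  [2.5→5.5]: (30.73+13.98)/2 × 3 = 67.065
  [5.5→5.75]: (13.98+13.07)/2 × 0.25 = 3.38125
  [5.75→6.25]: (13.07+11.41)/2 × 0.5 = 6.12
  Sum = 145.17625 mcg/mL·hr
Tail: C_last/k_e = 11.41/0.271 = 42.103
AUC_0→∞ (oral capsule) = 145.17625 + 42.103 = 187.27925 mcg/mL·hr
F = (AUC_ev/D_ev)/(AUC_iv/D_iv) = (187.27925/375)/(91.5/150) = 0.499411/0.61 = 0.8187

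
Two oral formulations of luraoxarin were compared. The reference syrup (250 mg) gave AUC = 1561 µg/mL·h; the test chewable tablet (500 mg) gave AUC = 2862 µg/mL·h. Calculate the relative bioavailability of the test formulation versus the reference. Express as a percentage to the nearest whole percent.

F_rel = (AUC_test/D_test) / (AUC_ref/D_ref)
      = (2862/500) / (1561/250)
      = 5.724 / 6.244 = 0.9167 = 91.67%

F_rel = 92%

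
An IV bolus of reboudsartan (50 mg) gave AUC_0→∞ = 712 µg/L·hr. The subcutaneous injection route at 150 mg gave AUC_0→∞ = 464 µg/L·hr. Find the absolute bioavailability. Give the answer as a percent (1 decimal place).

F = (AUC_ev / D_ev) / (AUC_iv / D_iv)
  = (464/150) / (712/50)
  = 3.09333 / 14.24 = 0.2172
  = 21.72%

F = 21.7%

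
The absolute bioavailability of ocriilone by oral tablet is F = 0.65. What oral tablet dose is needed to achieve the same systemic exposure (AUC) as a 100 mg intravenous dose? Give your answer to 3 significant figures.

D_oral = 154 mg

For equal systemic exposure: F × D_ev = D_iv
D_ev = D_iv / F = 100 / 0.65 = 153.846 mg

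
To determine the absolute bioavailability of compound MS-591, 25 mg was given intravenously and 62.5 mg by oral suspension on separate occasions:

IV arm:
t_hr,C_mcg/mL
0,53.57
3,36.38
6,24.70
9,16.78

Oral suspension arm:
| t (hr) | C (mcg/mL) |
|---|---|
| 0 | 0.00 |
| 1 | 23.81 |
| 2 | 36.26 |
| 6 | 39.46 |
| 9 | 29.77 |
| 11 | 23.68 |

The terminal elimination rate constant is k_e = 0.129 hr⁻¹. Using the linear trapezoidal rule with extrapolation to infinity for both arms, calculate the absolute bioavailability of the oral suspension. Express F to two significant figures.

F = 0.51

Trapezoidal AUC_0→9 (IV):
  [0→3]: (53.57+36.38)/2 × 3 = 134.925
  [3→6]: (36.38+24.70)/2 × 3 = 91.62
  [6→9]: (24.70+16.78)/2 × 3 = 62.22
  Sum = 288.765 mcg/mL·hr
IV tail: 16.78/0.129 = 130.078; AUC_iv,0→∞ = 288.765 + 130.078 = 418.843 mcg/mL·hr
Trapezoidal AUC_0→11 (oral suspension):
  [0→1]: (0.00+23.81)/2 × 1 = 11.905
  [1→2]: (23.81+36.26)/2 × 1 = 30.035
  [2→6]: (36.26+39.46)/2 × 4 = 151.44
  [6→9]: (39.46+29.77)/2 × 3 = 103.845
  [9→11]: (29.77+23.68)/2 × 2 = 53.45
  Sum = 350.675 mcg/mL·hr
oral suspension tail: 23.68/0.129 = 183.566; AUC_ev,0→∞ = 350.675 + 183.566 = 534.241 mcg/mL·hr
F = (AUC_ev/D_ev)/(AUC_iv/D_iv) = (534.241/62.5)/(418.843/25) = 8.547856/16.75372 = 0.5102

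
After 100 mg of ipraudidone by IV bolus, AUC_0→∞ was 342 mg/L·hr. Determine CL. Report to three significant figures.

CL = Dose_iv / AUC_0→∞
   = 100 / 342 = 0.292398 L/hr

CL = 0.292 L/hr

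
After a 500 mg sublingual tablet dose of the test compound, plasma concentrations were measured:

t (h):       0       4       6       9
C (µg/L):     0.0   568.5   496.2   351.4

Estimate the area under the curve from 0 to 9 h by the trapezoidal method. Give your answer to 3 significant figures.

Trapezoidal AUC_0→9:
  [0→4]: (0.0+568.5)/2 × 4 = 1137.0
  [4→6]: (568.5+496.2)/2 × 2 = 1064.7
  [6→9]: (496.2+351.4)/2 × 3 = 1271.4
  Sum = 3473.1 µg/L·h

AUC = 3470 µg/L·h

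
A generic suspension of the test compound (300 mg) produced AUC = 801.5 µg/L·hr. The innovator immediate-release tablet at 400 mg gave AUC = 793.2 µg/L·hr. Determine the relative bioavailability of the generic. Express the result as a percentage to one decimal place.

F_rel = 134.7%

F_rel = (AUC_test/D_test) / (AUC_ref/D_ref)
      = (801.5/300) / (793.2/400)
      = 2.67167 / 1.983 = 1.3473 = 134.73%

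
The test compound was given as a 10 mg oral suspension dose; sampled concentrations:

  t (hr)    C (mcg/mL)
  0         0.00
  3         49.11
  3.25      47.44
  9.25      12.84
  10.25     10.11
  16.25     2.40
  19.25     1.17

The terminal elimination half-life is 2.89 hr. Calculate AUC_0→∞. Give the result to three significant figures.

AUC = 326 mcg/mL·hr

Trapezoidal AUC_0→19.25:
  [0→3]: (0.00+49.11)/2 × 3 = 73.665
  [3→3.25]: (49.11+47.44)/2 × 0.25 = 12.06875
  [3.25→9.25]: (47.44+12.84)/2 × 6 = 180.84
  [9.25→10.25]: (12.84+10.11)/2 × 1 = 11.475
  [10.25→16.25]: (10.11+2.40)/2 × 6 = 37.53
  [16.25→19.25]: (2.40+1.17)/2 × 3 = 5.355
  Sum = 320.93375 mcg/mL·hr
k_e = ln2 / t½ = 0.693147 / 2.89 = 0.2398 hr^-1
Extrapolated tail: C_last / k_e = 1.17 / 0.2398 = 4.879
AUC_0→∞ = 320.93375 + 4.879 = 325.81275 mcg/mL·hr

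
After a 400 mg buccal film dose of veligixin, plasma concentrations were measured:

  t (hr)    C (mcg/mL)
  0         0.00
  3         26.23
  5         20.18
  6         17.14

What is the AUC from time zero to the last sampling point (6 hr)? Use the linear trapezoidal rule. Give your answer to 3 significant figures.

AUC = 104 mcg/mL·hr

Trapezoidal AUC_0→6:
  [0→3]: (0.00+26.23)/2 × 3 = 39.345
  [3→5]: (26.23+20.18)/2 × 2 = 46.41
  [5→6]: (20.18+17.14)/2 × 1 = 18.66
  Sum = 104.415 mcg/mL·hr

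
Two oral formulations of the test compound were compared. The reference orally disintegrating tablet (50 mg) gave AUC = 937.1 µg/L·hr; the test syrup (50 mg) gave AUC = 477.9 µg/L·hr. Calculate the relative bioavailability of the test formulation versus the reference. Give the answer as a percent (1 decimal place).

F_rel = (AUC_test/D_test) / (AUC_ref/D_ref)
      = (477.9/50) / (937.1/50)
      = 9.558 / 18.742 = 0.5100 = 51.00%

F_rel = 51.0%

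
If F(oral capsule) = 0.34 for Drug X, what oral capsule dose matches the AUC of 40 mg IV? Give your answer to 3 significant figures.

For equal systemic exposure: F × D_ev = D_iv
D_ev = D_iv / F = 40 / 0.34 = 117.647 mg

D_oral = 118 mg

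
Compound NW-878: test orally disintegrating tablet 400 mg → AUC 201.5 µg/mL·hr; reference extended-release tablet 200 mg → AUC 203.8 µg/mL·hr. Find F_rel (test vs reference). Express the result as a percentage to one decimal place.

F_rel = (AUC_test/D_test) / (AUC_ref/D_ref)
      = (201.5/400) / (203.8/200)
      = 0.50375 / 1.019 = 0.4944 = 49.44%

F_rel = 49.4%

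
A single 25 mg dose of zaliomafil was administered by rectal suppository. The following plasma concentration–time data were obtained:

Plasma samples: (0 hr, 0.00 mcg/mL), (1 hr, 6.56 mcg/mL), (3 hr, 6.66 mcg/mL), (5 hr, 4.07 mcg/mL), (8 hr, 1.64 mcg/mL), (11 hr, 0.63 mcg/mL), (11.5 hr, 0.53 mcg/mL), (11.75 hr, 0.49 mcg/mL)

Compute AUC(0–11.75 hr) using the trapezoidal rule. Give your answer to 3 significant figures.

AUC = 39.6 mcg/mL·hr

Trapezoidal AUC_0→11.75:
  [0→1]: (0.00+6.56)/2 × 1 = 3.28
  [1→3]: (6.56+6.66)/2 × 2 = 13.22
  [3→5]: (6.66+4.07)/2 × 2 = 10.73
  [5→8]: (4.07+1.64)/2 × 3 = 8.565
  [8→11]: (1.64+0.63)/2 × 3 = 3.405
  [11→11.5]: (0.63+0.53)/2 × 0.5 = 0.29
  [11.5→11.75]: (0.53+0.49)/2 × 0.25 = 0.1275
  Sum = 39.6175 mcg/mL·hr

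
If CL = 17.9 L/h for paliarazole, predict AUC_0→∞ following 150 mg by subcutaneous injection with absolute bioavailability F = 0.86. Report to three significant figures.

AUC_0→∞ = F × Dose / CL
        = 0.86 × 150 / 17.9 = 7.2067 mg/L·h

AUC = 7.21 mg/L·h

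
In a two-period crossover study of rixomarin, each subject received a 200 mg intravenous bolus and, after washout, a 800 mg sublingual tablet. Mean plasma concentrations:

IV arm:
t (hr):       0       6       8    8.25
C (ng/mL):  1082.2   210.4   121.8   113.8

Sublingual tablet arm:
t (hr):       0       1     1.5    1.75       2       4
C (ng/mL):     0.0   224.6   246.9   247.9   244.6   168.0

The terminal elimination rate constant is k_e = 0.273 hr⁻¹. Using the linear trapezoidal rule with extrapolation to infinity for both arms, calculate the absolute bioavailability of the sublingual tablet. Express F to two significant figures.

F = 0.074

Trapezoidal AUC_0→8.25 (IV):
  [0→6]: (1082.2+210.4)/2 × 6 = 3877.8
  [6→8]: (210.4+121.8)/2 × 2 = 332.2
  [8→8.25]: (121.8+113.8)/2 × 0.25 = 29.45
  Sum = 4239.45 ng/mL·hr
IV tail: 113.8/0.273 = 416.850; AUC_iv,0→∞ = 4239.45 + 416.850 = 4656.3 ng/mL·hr
Trapezoidal AUC_0→4 (sublingual tablet):
  [0→1]: (0.0+224.6)/2 × 1 = 112.3
  [1→1.5]: (224.6+246.9)/2 × 0.5 = 117.875
  [1.5→1.75]: (246.9+247.9)/2 × 0.25 = 61.85
  [1.75→2]: (247.9+244.6)/2 × 0.25 = 61.5625
  [2→4]: (244.6+168.0)/2 × 2 = 412.6
  Sum = 766.1875 ng/mL·hr
sublingual tablet tail: 168.0/0.273 = 615.385; AUC_ev,0→∞ = 766.1875 + 615.385 = 1381.5725 ng/mL·hr
F = (AUC_ev/D_ev)/(AUC_iv/D_iv) = (1381.5725/800)/(4656.3/200) = 1.72697/23.2815 = 0.0742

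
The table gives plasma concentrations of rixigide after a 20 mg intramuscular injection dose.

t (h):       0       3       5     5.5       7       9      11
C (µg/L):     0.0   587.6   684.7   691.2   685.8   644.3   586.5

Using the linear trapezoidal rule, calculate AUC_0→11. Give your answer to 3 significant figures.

Trapezoidal AUC_0→11:
  [0→3]: (0.0+587.6)/2 × 3 = 881.4
  [3→5]: (587.6+684.7)/2 × 2 = 1272.3
  [5→5.5]: (684.7+691.2)/2 × 0.5 = 343.975
  [5.5→7]: (691.2+685.8)/2 × 1.5 = 1032.75
  [7→9]: (685.8+644.3)/2 × 2 = 1330.1
  [9→11]: (644.3+586.5)/2 × 2 = 1230.8
  Sum = 6091.325 µg/L·h

AUC = 6090 µg/L·h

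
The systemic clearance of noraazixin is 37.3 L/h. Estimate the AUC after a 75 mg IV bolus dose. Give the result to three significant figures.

AUC = 2.01 mg/L·h

AUC_0→∞ = Dose_iv / CL
        = 75 / 37.3 = 2.01072 mg/L·h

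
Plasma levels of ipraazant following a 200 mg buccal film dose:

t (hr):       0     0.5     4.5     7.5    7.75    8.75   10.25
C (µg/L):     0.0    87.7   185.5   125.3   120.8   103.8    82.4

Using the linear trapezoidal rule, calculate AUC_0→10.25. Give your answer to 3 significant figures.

AUC = 1320 µg/L·hr

Trapezoidal AUC_0→10.25:
  [0→0.5]: (0.0+87.7)/2 × 0.5 = 21.925
  [0.5→4.5]: (87.7+185.5)/2 × 4 = 546.4
  [4.5→7.5]: (185.5+125.3)/2 × 3 = 466.2
  [7.5→7.75]: (125.3+120.8)/2 × 0.25 = 30.7625
  [7.75→8.75]: (120.8+103.8)/2 × 1 = 112.3
  [8.75→10.25]: (103.8+82.4)/2 × 1.5 = 139.65
  Sum = 1317.2375 µg/L·hr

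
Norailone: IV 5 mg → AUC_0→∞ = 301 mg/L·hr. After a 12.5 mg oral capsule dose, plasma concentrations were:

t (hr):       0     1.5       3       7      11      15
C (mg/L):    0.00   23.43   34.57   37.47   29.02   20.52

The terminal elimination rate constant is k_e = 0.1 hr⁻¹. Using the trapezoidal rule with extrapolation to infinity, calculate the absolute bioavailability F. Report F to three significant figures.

Trapezoidal AUC_0→15 (oral capsule):
  [0→1.5]: (0.00+23.43)/2 × 1.5 = 17.5725
  [1.5→3]: (23.43+34.57)/2 × 1.5 = 43.5
  [3→7]: (34.57+37.47)/2 × 4 = 144.08
  [7→11]: (37.47+29.02)/2 × 4 = 132.98
  [11→15]: (29.02+20.52)/2 × 4 = 99.08
  Sum = 437.2125 mg/L·hr
Tail: C_last/k_e = 20.52/0.1 = 205.200
AUC_0→∞ (oral capsule) = 437.2125 + 205.200 = 642.4125 mg/L·hr
F = (AUC_ev/D_ev)/(AUC_iv/D_iv) = (642.4125/12.5)/(301/5) = 51.393/60.2 = 0.8537

F = 0.854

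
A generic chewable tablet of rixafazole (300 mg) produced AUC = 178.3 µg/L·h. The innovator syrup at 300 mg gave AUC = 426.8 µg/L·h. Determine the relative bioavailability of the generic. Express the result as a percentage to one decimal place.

F_rel = (AUC_test/D_test) / (AUC_ref/D_ref)
      = (178.3/300) / (426.8/300)
      = 0.594333 / 1.42267 = 0.4178 = 41.78%

F_rel = 41.8%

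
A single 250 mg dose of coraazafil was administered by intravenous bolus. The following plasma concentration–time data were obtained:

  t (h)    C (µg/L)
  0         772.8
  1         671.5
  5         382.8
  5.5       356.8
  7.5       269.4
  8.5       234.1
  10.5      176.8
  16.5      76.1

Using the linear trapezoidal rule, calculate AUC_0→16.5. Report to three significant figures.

Trapezoidal AUC_0→16.5:
  [0→1]: (772.8+671.5)/2 × 1 = 722.15
  [1→5]: (671.5+382.8)/2 × 4 = 2108.6
  [5→5.5]: (382.8+356.8)/2 × 0.5 = 184.9
  [5.5→7.5]: (356.8+269.4)/2 × 2 = 626.2
  [7.5→8.5]: (269.4+234.1)/2 × 1 = 251.75
  [8.5→10.5]: (234.1+176.8)/2 × 2 = 410.9
  [10.5→16.5]: (176.8+76.1)/2 × 6 = 758.7
  Sum = 5063.2 µg/L·h

AUC = 5060 µg/L·h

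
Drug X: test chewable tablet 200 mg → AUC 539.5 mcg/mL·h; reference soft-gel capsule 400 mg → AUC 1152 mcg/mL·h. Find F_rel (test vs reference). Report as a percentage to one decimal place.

F_rel = 93.7%

F_rel = (AUC_test/D_test) / (AUC_ref/D_ref)
      = (539.5/200) / (1152/400)
      = 2.6975 / 2.88 = 0.9366 = 93.66%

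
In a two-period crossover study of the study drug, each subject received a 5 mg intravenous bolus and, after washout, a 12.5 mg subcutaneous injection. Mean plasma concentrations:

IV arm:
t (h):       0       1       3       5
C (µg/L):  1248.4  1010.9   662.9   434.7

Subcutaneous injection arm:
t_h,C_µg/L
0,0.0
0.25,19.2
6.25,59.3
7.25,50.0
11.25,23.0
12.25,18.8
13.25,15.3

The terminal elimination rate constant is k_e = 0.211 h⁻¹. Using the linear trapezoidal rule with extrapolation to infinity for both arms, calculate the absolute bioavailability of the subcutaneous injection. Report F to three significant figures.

Trapezoidal AUC_0→5 (IV):
  [0→1]: (1248.4+1010.9)/2 × 1 = 1129.65
  [1→3]: (1010.9+662.9)/2 × 2 = 1673.8
  [3→5]: (662.9+434.7)/2 × 2 = 1097.6
  Sum = 3901.05 µg/L·h
IV tail: 434.7/0.211 = 2060.190; AUC_iv,0→∞ = 3901.05 + 2060.190 = 5961.24 µg/L·h
Trapezoidal AUC_0→13.25 (subcutaneous injection):
  [0→0.25]: (0.0+19.2)/2 × 0.25 = 2.4
  [0.25→6.25]: (19.2+59.3)/2 × 6 = 235.5
  [6.25→7.25]: (59.3+50.0)/2 × 1 = 54.65
  [7.25→11.25]: (50.0+23.0)/2 × 4 = 146.0
  [11.25→12.25]: (23.0+18.8)/2 × 1 = 20.9
  [12.25→13.25]: (18.8+15.3)/2 × 1 = 17.05
  Sum = 476.5 µg/L·h
subcutaneous injection tail: 15.3/0.211 = 72.512; AUC_ev,0→∞ = 476.5 + 72.512 = 549.012 µg/L·h
F = (AUC_ev/D_ev)/(AUC_iv/D_iv) = (549.012/12.5)/(5961.24/5) = 43.92096/1192.248 = 0.0368

F = 0.0368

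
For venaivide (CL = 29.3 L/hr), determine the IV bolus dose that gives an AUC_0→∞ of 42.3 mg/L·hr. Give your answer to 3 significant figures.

Dose = 1240 mg

Dose_iv = CL × AUC_0→∞
     = 29.3 × 42.3 = 1239.39 mg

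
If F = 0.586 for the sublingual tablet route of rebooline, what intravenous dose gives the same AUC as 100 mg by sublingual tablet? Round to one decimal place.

Systemic exposure from an extravascular dose = F × D_ev, so the equivalent IV dose is F × D_ev.
D_iv = F × D_ev = 0.586 × 100 = 58.6 mg

D_iv = 58.6 mg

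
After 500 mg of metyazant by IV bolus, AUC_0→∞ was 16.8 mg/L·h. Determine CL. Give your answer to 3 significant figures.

CL = Dose_iv / AUC_0→∞
   = 500 / 16.8 = 29.7619 L/h

CL = 29.8 L/h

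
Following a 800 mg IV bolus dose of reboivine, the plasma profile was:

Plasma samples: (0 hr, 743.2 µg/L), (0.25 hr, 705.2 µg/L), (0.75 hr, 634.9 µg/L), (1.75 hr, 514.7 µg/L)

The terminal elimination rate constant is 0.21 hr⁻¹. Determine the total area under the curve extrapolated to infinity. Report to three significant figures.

AUC = 3540 µg/L·hr

Trapezoidal AUC_0→1.75:
  [0→0.25]: (743.2+705.2)/2 × 0.25 = 181.05
  [0.25→0.75]: (705.2+634.9)/2 × 0.5 = 335.025
  [0.75→1.75]: (634.9+514.7)/2 × 1 = 574.8
  Sum = 1090.875 µg/L·hr
Extrapolated tail: C_last / k_e = 514.7 / 0.21 = 2450.952
AUC_0→∞ = 1090.875 + 2450.952 = 3541.827 µg/L·hr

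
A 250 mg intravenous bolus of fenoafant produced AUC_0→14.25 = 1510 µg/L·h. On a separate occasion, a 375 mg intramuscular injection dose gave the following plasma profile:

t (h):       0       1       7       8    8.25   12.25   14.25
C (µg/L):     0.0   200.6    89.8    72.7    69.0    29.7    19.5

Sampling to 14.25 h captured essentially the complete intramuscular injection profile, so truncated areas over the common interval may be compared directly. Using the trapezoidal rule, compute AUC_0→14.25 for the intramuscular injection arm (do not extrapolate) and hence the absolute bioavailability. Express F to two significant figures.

F = 0.58

Trapezoidal AUC_0→14.25 (intramuscular injection):
  [0→1]: (0.0+200.6)/2 × 1 = 100.3
  [1→7]: (200.6+89.8)/2 × 6 = 871.2
  [7→8]: (89.8+72.7)/2 × 1 = 81.25
  [8→8.25]: (72.7+69.0)/2 × 0.25 = 17.7125
  [8.25→12.25]: (69.0+29.7)/2 × 4 = 197.4
  [12.25→14.25]: (29.7+19.5)/2 × 2 = 49.2
  Sum = 1317.0625 µg/L·h
F = (AUC_ev/D_ev)/(AUC_iv/D_iv) = (1317.0625/375)/(1510/250) = 3.51217/6.04 = 0.5815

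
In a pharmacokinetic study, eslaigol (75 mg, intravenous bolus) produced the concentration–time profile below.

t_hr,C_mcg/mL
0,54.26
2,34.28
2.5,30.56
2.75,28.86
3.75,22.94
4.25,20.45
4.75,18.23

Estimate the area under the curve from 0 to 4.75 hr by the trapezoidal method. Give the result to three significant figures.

AUC = 159 mcg/mL·hr

Trapezoidal AUC_0→4.75:
  [0→2]: (54.26+34.28)/2 × 2 = 88.54
  [2→2.5]: (34.28+30.56)/2 × 0.5 = 16.21
  [2.5→2.75]: (30.56+28.86)/2 × 0.25 = 7.4275
  [2.75→3.75]: (28.86+22.94)/2 × 1 = 25.9
  [3.75→4.25]: (22.94+20.45)/2 × 0.5 = 10.8475
  [4.25→4.75]: (20.45+18.23)/2 × 0.5 = 9.67
  Sum = 158.595 mcg/mL·hr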